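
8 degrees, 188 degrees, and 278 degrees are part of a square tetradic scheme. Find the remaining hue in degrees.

A square tetradic scheme places four hues every 90°.
The full set through 8° is {8°, 98°, 188°, 278°}.
Given {8°, 188°, 278°}, the missing hue is 98°.

98°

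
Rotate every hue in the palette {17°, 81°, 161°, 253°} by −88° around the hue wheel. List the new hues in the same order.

17 − 88 = -71 → -71 + 360 = 289°
81 − 88 = -7 → -7 + 360 = 353°
161 − 88 = 73°
253 − 88 = 165°

289°, 353°, 73°, 165°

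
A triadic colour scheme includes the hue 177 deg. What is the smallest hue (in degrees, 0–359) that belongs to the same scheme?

57°

A triad places three hues 120° apart.
The full set through 177° is {57°, 177°, 297°}.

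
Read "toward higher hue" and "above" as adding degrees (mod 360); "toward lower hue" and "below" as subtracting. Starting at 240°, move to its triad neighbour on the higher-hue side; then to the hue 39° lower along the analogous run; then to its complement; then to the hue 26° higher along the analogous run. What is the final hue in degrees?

167°

triadic ↑ +120°: 240 + 120 = 360 → 360 − 360 = 0°
analog 39° ↓ −39°: 0 − 39 = -39 → -39 + 360 = 321°
complement +180°: 321 + 180 = 501 → 501 − 360 = 141°
analog 26° ↑ +26°: 141 + 26 = 167°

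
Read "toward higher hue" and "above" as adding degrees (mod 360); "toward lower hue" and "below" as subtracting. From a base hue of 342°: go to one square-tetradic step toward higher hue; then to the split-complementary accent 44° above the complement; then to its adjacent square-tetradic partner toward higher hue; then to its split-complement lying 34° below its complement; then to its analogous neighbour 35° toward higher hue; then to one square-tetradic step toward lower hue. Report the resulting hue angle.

117°

342 + 90 = 432 → 432 − 360 = 72°   (square ↑)
72 + 224 = 296°   (split-comp 44° ↑)
296 + 90 = 386 → 386 − 360 = 26°   (square ↑)
26 + 146 = 172°   (split-comp 34° ↓)
172 + 35 = 207°   (analog 35° ↑)
207 − 90 = 117°   (square ↓)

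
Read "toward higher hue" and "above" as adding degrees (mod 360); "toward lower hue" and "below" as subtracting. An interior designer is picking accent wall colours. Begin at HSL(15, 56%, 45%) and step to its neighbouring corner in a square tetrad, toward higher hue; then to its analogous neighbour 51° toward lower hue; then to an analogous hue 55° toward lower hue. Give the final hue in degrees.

359°

+90° (square ↑): 15 + 90 = 105°
−51° (analog 51° ↓): 105 − 51 = 54°
−55° (analog 55° ↓): 54 − 55 = -1 → -1 + 360 = 359°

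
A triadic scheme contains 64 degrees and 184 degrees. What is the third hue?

304°

A triad spaces three hues 120° apart.
The full set is {64°, 184°, 304°}.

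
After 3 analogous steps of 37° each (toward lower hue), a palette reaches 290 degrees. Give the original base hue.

41°

3 steps of 37° (toward lower hue) give a net shift of −111°.
Start = end − shift: 290 + 111 = 401 → 401 − 360 = 41°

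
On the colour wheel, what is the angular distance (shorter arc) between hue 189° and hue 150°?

|189 − 150| = 39.
39 ≤ 180, so the shorter arc is 39°.

39°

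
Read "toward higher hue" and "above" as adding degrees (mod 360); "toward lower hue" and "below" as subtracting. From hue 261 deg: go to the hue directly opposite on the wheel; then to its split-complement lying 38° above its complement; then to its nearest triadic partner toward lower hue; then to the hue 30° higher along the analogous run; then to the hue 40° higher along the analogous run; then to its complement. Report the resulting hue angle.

261 + 180 = 441 → 441 − 360 = 81°   (complement)
81 + 218 = 299°   (split-comp 38° ↑)
299 − 120 = 179°   (triadic ↓)
179 + 30 = 209°   (analog 30° ↑)
209 + 40 = 249°   (analog 40° ↑)
249 + 180 = 429 → 429 − 360 = 69°   (complement)

69°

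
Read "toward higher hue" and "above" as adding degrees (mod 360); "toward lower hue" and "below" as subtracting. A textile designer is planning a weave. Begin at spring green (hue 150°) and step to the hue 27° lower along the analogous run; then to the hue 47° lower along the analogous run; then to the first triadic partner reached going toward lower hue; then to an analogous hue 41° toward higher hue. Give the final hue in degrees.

analog 27° ↓ −27°: 150 − 27 = 123°
analog 47° ↓ −47°: 123 − 47 = 76°
triadic ↓ −120°: 76 − 120 = -44 → -44 + 360 = 316°
analog 41° ↑ +41°: 316 + 41 = 357°

357°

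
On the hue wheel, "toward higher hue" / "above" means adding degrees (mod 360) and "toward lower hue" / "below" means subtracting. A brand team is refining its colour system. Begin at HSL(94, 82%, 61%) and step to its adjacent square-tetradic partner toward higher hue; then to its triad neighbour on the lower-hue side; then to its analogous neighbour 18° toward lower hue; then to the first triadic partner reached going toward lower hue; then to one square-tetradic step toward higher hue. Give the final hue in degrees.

+90° (square ↑): 94 + 90 = 184°
−120° (triadic ↓): 184 − 120 = 64°
−18° (analog 18° ↓): 64 − 18 = 46°
−120° (triadic ↓): 46 − 120 = -74 → -74 + 360 = 286°
+90° (square ↑): 286 + 90 = 376 → 376 − 360 = 16°

16°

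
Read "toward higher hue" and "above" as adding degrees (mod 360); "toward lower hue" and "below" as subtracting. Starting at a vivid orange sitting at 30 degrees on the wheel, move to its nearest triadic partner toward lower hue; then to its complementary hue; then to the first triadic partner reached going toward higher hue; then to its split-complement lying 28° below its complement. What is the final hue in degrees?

2°

30 − 120 = -90 → -90 + 360 = 270°   (triadic ↓)
270 + 180 = 450 → 450 − 360 = 90°   (complement)
90 + 120 = 210°   (triadic ↑)
210 + 152 = 362 → 362 − 360 = 2°   (split-comp 28° ↓)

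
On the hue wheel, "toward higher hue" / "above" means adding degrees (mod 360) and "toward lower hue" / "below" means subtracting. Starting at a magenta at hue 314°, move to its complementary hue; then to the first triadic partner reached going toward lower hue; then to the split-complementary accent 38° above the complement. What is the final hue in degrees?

232°

314 + 180 = 494 → 494 − 360 = 134°   (complement)
134 − 120 = 14°   (triadic ↓)
14 + 218 = 232°   (split-comp 38° ↑)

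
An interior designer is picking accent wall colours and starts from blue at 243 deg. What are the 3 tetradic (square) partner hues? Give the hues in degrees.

A square tetradic scheme places four hues every 90°.
243 + 90 = 333°
243 + 180 = 423 → 423 − 360 = 63°
243 + 270 = 513 → 513 − 360 = 153°

333°, 63°, 153°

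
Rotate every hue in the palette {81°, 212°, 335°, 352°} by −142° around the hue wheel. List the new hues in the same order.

81 − 142 = -61 → -61 + 360 = 299°
212 − 142 = 70°
335 − 142 = 193°
352 − 142 = 210°

299°, 70°, 193°, 210°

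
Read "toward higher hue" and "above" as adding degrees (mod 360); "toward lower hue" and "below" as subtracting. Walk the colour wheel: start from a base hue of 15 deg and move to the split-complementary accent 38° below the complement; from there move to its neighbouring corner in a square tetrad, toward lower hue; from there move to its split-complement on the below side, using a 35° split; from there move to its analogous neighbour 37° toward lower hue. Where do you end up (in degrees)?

175°

+142° (split-comp 38° ↓): 15 + 142 = 157°
−90° (square ↓): 157 − 90 = 67°
+145° (split-comp 35° ↓): 67 + 145 = 212°
−37° (analog 37° ↓): 212 − 37 = 175°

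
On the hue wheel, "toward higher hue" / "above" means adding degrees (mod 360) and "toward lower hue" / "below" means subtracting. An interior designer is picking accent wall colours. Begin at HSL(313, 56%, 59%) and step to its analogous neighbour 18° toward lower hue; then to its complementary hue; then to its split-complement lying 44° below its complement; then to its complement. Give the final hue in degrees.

−18° (analog 18° ↓): 313 − 18 = 295°
+180° (complement): 295 + 180 = 475 → 475 − 360 = 115°
+136° (split-comp 44° ↓): 115 + 136 = 251°
+180° (complement): 251 + 180 = 431 → 431 − 360 = 71°

71°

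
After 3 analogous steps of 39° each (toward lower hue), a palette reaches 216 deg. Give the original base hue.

333°

3 steps of 39° (toward lower hue) give a net shift of −117°.
Start = end − shift: 216 + 117 = 333°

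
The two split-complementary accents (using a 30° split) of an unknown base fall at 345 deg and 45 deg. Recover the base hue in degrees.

The accents sit 30° either side of the complement, so the complement is their short-arc midpoint on the wheel.
Short-arc midpoint of 345° and 45°: 15°.
Base is 180° from the complement: 15 − 180 = -165 → -165 + 360 = 195°

195°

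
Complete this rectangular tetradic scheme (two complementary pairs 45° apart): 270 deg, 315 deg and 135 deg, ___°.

90°

A rectangular tetradic uses two complementary pairs 45° apart: offsets 0°, 45°, 180°, 225°.
Among {135°, 270°, 315°}, 135° and 315° are a 180° pair.
The remaining hue 270° needs its own complement: 270 + 180 = 450 → 450 − 360 = 90°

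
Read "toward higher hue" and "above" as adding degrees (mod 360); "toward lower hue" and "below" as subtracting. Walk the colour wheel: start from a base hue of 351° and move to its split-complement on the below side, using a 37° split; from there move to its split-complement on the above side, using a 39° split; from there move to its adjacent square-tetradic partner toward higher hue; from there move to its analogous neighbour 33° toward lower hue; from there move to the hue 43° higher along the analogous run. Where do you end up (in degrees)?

split-comp 37° ↓ +143°: 351 + 143 = 494 → 494 − 360 = 134°
split-comp 39° ↑ +219°: 134 + 219 = 353°
square ↑ +90°: 353 + 90 = 443 → 443 − 360 = 83°
analog 33° ↓ −33°: 83 − 33 = 50°
analog 43° ↑ +43°: 50 + 43 = 93°

93°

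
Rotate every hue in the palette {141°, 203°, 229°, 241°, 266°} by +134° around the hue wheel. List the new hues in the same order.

141 + 134 = 275°
203 + 134 = 337°
229 + 134 = 363 → 363 − 360 = 3°
241 + 134 = 375 → 375 − 360 = 15°
266 + 134 = 400 → 400 − 360 = 40°

275°, 337°, 3°, 15°, 40°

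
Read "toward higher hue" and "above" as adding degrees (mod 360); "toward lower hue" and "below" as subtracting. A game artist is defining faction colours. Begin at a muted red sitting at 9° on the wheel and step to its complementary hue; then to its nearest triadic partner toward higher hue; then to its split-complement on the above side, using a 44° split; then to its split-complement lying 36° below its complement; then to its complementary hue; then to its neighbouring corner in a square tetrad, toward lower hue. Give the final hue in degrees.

47°

9 + 180 = 189°   (complement)
189 + 120 = 309°   (triadic ↑)
309 + 224 = 533 → 533 − 360 = 173°   (split-comp 44° ↑)
173 + 144 = 317°   (split-comp 36° ↓)
317 + 180 = 497 → 497 − 360 = 137°   (complement)
137 − 90 = 47°   (square ↓)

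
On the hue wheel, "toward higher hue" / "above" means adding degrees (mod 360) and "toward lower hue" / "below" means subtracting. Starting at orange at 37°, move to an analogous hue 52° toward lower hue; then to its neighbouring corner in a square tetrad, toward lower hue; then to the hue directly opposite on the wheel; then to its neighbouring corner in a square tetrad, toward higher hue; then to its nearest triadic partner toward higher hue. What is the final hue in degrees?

−52° (analog 52° ↓): 37 − 52 = -15 → -15 + 360 = 345°
−90° (square ↓): 345 − 90 = 255°
+180° (complement): 255 + 180 = 435 → 435 − 360 = 75°
+90° (square ↑): 75 + 90 = 165°
+120° (triadic ↑): 165 + 120 = 285°

285°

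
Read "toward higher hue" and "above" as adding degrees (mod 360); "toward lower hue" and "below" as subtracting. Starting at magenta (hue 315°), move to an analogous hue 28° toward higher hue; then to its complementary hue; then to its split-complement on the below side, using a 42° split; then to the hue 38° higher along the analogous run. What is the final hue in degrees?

339°

+28° (analog 28° ↑): 315 + 28 = 343°
+180° (complement): 343 + 180 = 523 → 523 − 360 = 163°
+138° (split-comp 42° ↓): 163 + 138 = 301°
+38° (analog 38° ↑): 301 + 38 = 339°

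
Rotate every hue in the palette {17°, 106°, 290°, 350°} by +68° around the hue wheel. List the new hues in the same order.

17 + 68 = 85°
106 + 68 = 174°
290 + 68 = 358°
350 + 68 = 418 → 418 − 360 = 58°

85°, 174°, 358°, 58°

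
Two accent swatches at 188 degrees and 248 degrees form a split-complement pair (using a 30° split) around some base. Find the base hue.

38°

The accents sit 30° either side of the complement, so the complement is their short-arc midpoint on the wheel.
Short-arc midpoint of 188° and 248°: 218°.
Base is 180° from the complement: 218 − 180 = 38°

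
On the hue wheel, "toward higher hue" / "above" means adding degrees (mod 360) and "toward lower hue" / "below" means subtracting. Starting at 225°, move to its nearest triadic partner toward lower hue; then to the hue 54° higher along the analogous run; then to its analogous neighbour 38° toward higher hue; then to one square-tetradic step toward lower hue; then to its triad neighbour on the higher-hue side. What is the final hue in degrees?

227°

triadic ↓ −120°: 225 − 120 = 105°
analog 54° ↑ +54°: 105 + 54 = 159°
analog 38° ↑ +38°: 159 + 38 = 197°
square ↓ −90°: 197 − 90 = 107°
triadic ↑ +120°: 107 + 120 = 227°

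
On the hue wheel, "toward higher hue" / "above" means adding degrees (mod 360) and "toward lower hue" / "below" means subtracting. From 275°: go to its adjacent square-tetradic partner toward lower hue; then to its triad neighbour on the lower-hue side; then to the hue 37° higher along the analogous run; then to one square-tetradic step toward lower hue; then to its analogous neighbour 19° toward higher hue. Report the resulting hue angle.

31°

square ↓ −90°: 275 − 90 = 185°
triadic ↓ −120°: 185 − 120 = 65°
analog 37° ↑ +37°: 65 + 37 = 102°
square ↓ −90°: 102 − 90 = 12°
analog 19° ↑ +19°: 12 + 19 = 31°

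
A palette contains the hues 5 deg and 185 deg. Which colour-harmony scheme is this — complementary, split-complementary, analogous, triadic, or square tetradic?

complementary

Sort the hues: 5°, 185°.
Successive gaps around the wheel: 180°, 180°.
Two hues 180° apart are complementary.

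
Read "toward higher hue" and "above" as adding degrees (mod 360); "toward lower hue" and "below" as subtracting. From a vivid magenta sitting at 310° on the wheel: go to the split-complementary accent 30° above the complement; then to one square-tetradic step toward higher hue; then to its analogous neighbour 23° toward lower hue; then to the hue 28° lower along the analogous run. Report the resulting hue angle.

199°

310 + 210 = 520 → 520 − 360 = 160°   (split-comp 30° ↑)
160 + 90 = 250°   (square ↑)
250 − 23 = 227°   (analog 23° ↓)
227 − 28 = 199°   (analog 28° ↓)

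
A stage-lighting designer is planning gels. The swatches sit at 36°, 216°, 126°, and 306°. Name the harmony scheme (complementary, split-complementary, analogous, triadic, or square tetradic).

square tetradic

Sort the hues: 36°, 126°, 216°, 306°.
Successive gaps around the wheel: 90°, 90°, 90°, 90°.
Four hues every 90° form a square tetradic scheme.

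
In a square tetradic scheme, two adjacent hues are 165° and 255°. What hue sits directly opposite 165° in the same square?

345°

A square tetradic scheme places four hues 90° apart; opposite corners are 180° apart.
165 + 180 = 345°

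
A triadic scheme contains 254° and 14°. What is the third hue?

134°

A triad spaces three hues 120° apart.
The full set is {14°, 134°, 254°}.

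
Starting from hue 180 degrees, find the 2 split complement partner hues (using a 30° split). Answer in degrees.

330° and 30°

Split-complementary hues sit 30° either side of the complement.
Complement of 180 degrees: 180 + 180 = 360 → 360 − 360 = 0°
0 − 30 = -30 → -30 + 360 = 330°
0 + 30 = 30°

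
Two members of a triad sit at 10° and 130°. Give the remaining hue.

250°

A triad spaces three hues 120° apart.
The full set is {10°, 130°, 250°}.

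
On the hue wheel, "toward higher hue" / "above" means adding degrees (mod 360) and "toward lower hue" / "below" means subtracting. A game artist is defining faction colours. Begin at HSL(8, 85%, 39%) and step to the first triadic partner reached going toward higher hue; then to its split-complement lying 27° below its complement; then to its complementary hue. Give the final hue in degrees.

triadic ↑ +120°: 8 + 120 = 128°
split-comp 27° ↓ +153°: 128 + 153 = 281°
complement +180°: 281 + 180 = 461 → 461 − 360 = 101°

101°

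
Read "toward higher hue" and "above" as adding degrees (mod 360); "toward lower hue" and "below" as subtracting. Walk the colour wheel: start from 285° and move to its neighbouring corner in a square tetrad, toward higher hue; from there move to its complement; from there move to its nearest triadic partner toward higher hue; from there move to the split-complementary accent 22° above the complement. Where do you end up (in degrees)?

285 + 90 = 375 → 375 − 360 = 15°   (square ↑)
15 + 180 = 195°   (complement)
195 + 120 = 315°   (triadic ↑)
315 + 202 = 517 → 517 − 360 = 157°   (split-comp 22° ↑)

157°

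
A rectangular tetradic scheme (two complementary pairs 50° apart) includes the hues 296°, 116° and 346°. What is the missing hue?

166°

A rectangular tetradic uses two complementary pairs 50° apart: offsets 0°, 50°, 180°, 230°.
Among {116°, 296°, 346°}, 116° and 296° are a 180° pair.
The remaining hue 346° needs its own complement: 346 + 180 = 526 → 526 − 360 = 166°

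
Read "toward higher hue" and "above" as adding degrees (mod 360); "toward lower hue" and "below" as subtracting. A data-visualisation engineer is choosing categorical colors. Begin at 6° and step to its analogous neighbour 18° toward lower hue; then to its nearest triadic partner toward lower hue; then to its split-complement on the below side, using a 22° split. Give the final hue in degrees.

26°

6 − 18 = -12 → -12 + 360 = 348°   (analog 18° ↓)
348 − 120 = 228°   (triadic ↓)
228 + 158 = 386 → 386 − 360 = 26°   (split-comp 22° ↓)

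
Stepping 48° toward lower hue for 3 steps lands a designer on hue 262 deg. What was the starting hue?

3 steps of 48° (toward lower hue) give a net shift of −144°.
Start = end − shift: 262 + 144 = 406 → 406 − 360 = 46°

46°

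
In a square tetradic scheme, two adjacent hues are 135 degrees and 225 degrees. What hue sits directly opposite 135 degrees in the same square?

315°

A square tetradic scheme places four hues 90° apart; opposite corners are 180° apart.
135 + 180 = 315°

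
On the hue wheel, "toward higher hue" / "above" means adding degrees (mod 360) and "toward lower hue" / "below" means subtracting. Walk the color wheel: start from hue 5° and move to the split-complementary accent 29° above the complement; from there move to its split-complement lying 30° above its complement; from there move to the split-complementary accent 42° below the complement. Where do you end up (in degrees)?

split-comp 29° ↑ +209°: 5 + 209 = 214°
split-comp 30° ↑ +210°: 214 + 210 = 424 → 424 − 360 = 64°
split-comp 42° ↓ +138°: 64 + 138 = 202°

202°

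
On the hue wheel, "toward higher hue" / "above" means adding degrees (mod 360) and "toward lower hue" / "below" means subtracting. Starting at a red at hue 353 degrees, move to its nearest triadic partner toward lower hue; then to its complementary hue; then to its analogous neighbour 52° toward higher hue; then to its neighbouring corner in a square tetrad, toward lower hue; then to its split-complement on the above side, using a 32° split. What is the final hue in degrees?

227°

triadic ↓ −120°: 353 − 120 = 233°
complement +180°: 233 + 180 = 413 → 413 − 360 = 53°
analog 52° ↑ +52°: 53 + 52 = 105°
square ↓ −90°: 105 − 90 = 15°
split-comp 32° ↑ +212°: 15 + 212 = 227°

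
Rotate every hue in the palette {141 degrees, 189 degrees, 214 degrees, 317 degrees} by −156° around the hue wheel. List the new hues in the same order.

345°, 33°, 58°, 161°

141 − 156 = -15 → -15 + 360 = 345°
189 − 156 = 33°
214 − 156 = 58°
317 − 156 = 161°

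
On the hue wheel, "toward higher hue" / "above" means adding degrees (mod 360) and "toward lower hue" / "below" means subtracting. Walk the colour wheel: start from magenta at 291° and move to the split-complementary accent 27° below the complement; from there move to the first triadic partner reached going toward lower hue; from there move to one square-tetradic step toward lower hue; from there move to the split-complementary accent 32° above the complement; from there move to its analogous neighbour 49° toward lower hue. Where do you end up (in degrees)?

+153° (split-comp 27° ↓): 291 + 153 = 444 → 444 − 360 = 84°
−120° (triadic ↓): 84 − 120 = -36 → -36 + 360 = 324°
−90° (square ↓): 324 − 90 = 234°
+212° (split-comp 32° ↑): 234 + 212 = 446 → 446 − 360 = 86°
−49° (analog 49° ↓): 86 − 49 = 37°

37°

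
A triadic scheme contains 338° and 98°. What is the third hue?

A triad spaces three hues 120° apart.
The full set is {98°, 218°, 338°}.

218°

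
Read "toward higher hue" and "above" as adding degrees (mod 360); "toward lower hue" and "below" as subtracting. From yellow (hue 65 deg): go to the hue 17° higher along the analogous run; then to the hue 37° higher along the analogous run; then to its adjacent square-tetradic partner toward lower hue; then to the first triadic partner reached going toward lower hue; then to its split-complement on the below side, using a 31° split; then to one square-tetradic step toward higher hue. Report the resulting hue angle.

+17° (analog 17° ↑): 65 + 17 = 82°
+37° (analog 37° ↑): 82 + 37 = 119°
−90° (square ↓): 119 − 90 = 29°
−120° (triadic ↓): 29 − 120 = -91 → -91 + 360 = 269°
+149° (split-comp 31° ↓): 269 + 149 = 418 → 418 − 360 = 58°
+90° (square ↑): 58 + 90 = 148°

148°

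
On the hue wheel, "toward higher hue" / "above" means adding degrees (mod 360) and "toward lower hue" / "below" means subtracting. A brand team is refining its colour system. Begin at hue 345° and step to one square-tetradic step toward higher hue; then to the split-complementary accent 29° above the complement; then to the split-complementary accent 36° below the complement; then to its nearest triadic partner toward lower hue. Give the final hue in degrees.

308°

square ↑ +90°: 345 + 90 = 435 → 435 − 360 = 75°
split-comp 29° ↑ +209°: 75 + 209 = 284°
split-comp 36° ↓ +144°: 284 + 144 = 428 → 428 − 360 = 68°
triadic ↓ −120°: 68 − 120 = -52 → -52 + 360 = 308°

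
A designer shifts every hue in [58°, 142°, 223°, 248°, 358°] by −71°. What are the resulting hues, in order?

347°, 71°, 152°, 177°, 287°

58 − 71 = -13 → -13 + 360 = 347°
142 − 71 = 71°
223 − 71 = 152°
248 − 71 = 177°
358 − 71 = 287°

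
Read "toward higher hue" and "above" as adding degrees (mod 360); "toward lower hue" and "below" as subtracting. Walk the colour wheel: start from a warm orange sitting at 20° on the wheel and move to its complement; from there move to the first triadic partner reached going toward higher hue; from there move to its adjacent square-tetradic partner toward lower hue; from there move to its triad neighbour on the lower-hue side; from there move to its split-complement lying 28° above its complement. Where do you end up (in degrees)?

complement +180°: 20 + 180 = 200°
triadic ↑ +120°: 200 + 120 = 320°
square ↓ −90°: 320 − 90 = 230°
triadic ↓ −120°: 230 − 120 = 110°
split-comp 28° ↑ +208°: 110 + 208 = 318°

318°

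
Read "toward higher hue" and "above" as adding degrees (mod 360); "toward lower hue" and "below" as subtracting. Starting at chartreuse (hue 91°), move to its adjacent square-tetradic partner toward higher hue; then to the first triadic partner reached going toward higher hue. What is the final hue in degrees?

301°

square ↑ +90°: 91 + 90 = 181°
triadic ↑ +120°: 181 + 120 = 301°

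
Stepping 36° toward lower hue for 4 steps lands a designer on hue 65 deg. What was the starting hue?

209°

4 steps of 36° (toward lower hue) give a net shift of −144°.
Start = end − shift: 65 + 144 = 209°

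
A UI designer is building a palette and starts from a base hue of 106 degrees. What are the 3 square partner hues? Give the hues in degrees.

A square tetradic scheme places four hues every 90°.
106 + 90 = 196°
106 + 180 = 286°
106 + 270 = 376 → 376 − 360 = 16°

196°, 286°, 16°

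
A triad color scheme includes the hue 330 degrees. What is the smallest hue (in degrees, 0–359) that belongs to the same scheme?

90°

A triad places three hues 120° apart.
The full set through 330° is {90°, 210°, 330°}.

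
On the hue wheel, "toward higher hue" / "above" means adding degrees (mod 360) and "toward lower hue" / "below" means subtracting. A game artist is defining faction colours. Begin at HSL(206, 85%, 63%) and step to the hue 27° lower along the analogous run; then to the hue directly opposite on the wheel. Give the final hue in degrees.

analog 27° ↓ −27°: 206 − 27 = 179°
complement +180°: 179 + 180 = 359°

359°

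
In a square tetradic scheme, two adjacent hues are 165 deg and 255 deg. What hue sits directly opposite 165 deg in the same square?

A square tetradic scheme places four hues 90° apart; opposite corners are 180° apart.
165 + 180 = 345°

345°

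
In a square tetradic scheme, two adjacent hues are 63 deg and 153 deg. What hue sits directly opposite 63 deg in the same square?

A square tetradic scheme places four hues 90° apart; opposite corners are 180° apart.
63 + 180 = 243°

243°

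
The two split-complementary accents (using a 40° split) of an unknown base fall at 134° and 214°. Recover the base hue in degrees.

354°

The accents sit 40° either side of the complement, so the complement is their short-arc midpoint on the wheel.
Short-arc midpoint of 134° and 214°: 174°.
Base is 180° from the complement: 174 − 180 = -6 → -6 + 360 = 354°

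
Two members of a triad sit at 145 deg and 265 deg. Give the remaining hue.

A triad spaces three hues 120° apart.
The full set is {25°, 145°, 265°}.

25°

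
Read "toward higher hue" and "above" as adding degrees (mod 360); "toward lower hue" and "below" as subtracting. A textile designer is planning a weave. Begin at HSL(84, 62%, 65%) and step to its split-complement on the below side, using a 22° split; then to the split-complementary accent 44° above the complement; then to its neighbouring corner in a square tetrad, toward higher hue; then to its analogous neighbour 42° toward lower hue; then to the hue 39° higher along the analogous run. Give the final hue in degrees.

84 + 158 = 242°   (split-comp 22° ↓)
242 + 224 = 466 → 466 − 360 = 106°   (split-comp 44° ↑)
106 + 90 = 196°   (square ↑)
196 − 42 = 154°   (analog 42° ↓)
154 + 39 = 193°   (analog 39° ↑)

193°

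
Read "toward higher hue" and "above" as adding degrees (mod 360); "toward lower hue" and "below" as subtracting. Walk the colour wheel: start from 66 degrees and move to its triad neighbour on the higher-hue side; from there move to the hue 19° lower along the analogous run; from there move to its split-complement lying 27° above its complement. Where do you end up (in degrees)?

14°

triadic ↑ +120°: 66 + 120 = 186°
analog 19° ↓ −19°: 186 − 19 = 167°
split-comp 27° ↑ +207°: 167 + 207 = 374 → 374 − 360 = 14°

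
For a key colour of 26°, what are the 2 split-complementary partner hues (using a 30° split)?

Split-complementary hues sit 30° either side of the complement.
Complement of 26°: 26 + 180 = 206°
206 − 30 = 176°
206 + 30 = 236°

176° and 236°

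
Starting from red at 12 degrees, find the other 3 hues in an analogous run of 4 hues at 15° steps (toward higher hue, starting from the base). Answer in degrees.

Analogous hues sit every 15° along the wheel.
12 + 15 = 27°
12 + 30 = 42°
12 + 45 = 57°

27°, 42°, and 57°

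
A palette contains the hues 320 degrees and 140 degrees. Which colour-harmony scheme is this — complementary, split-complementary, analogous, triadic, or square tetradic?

Sort the hues: 140°, 320°.
Successive gaps around the wheel: 180°, 180°.
Two hues 180° apart are complementary.

complementary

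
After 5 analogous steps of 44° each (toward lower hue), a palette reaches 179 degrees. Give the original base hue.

5 steps of 44° (toward lower hue) give a net shift of −220°.
Start = end − shift: 179 + 220 = 399 → 399 − 360 = 39°

39°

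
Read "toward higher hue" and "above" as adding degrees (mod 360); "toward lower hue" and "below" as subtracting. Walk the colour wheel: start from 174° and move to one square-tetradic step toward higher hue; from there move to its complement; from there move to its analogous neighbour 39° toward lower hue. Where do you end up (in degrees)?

174 + 90 = 264°   (square ↑)
264 + 180 = 444 → 444 − 360 = 84°   (complement)
84 − 39 = 45°   (analog 39° ↓)

45°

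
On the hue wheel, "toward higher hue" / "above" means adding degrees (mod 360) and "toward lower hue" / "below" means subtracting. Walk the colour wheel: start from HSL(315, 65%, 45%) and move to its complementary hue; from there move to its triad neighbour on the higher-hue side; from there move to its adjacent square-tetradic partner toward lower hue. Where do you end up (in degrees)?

165°

complement +180°: 315 + 180 = 495 → 495 − 360 = 135°
triadic ↑ +120°: 135 + 120 = 255°
square ↓ −90°: 255 − 90 = 165°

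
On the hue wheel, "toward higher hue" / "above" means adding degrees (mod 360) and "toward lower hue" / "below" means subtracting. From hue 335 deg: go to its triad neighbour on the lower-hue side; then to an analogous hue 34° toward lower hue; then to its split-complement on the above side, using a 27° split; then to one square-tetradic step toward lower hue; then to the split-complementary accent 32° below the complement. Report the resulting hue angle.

−120° (triadic ↓): 335 − 120 = 215°
−34° (analog 34° ↓): 215 − 34 = 181°
+207° (split-comp 27° ↑): 181 + 207 = 388 → 388 − 360 = 28°
−90° (square ↓): 28 − 90 = -62 → -62 + 360 = 298°
+148° (split-comp 32° ↓): 298 + 148 = 446 → 446 − 360 = 86°

86°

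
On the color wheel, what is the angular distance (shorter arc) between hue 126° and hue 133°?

7°

|126 − 133| = 7.
7 ≤ 180, so the shorter arc is 7°.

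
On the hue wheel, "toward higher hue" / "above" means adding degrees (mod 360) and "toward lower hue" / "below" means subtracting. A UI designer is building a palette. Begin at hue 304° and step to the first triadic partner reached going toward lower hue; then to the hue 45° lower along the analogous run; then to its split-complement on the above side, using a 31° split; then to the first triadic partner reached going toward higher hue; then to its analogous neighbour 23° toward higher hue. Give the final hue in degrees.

133°

triadic ↓ −120°: 304 − 120 = 184°
analog 45° ↓ −45°: 184 − 45 = 139°
split-comp 31° ↑ +211°: 139 + 211 = 350°
triadic ↑ +120°: 350 + 120 = 470 → 470 − 360 = 110°
analog 23° ↑ +23°: 110 + 23 = 133°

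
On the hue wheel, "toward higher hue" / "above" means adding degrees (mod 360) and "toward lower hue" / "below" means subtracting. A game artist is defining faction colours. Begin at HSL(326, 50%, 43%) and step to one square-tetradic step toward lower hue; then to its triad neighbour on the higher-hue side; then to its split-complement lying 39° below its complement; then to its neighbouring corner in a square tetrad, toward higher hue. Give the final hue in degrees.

square ↓ −90°: 326 − 90 = 236°
triadic ↑ +120°: 236 + 120 = 356°
split-comp 39° ↓ +141°: 356 + 141 = 497 → 497 − 360 = 137°
square ↑ +90°: 137 + 90 = 227°

227°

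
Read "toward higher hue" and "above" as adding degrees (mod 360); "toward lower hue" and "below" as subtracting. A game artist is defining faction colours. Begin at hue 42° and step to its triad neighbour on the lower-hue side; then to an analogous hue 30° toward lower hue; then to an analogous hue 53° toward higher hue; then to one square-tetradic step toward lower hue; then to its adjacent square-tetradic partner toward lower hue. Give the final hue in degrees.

−120° (triadic ↓): 42 − 120 = -78 → -78 + 360 = 282°
−30° (analog 30° ↓): 282 − 30 = 252°
+53° (analog 53° ↑): 252 + 53 = 305°
−90° (square ↓): 305 − 90 = 215°
−90° (square ↓): 215 − 90 = 125°

125°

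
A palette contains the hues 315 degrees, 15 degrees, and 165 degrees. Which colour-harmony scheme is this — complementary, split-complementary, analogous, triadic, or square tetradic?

Sort the hues: 15°, 165°, 315°.
Successive gaps around the wheel: 150°, 150°, 60°.
Two 150° gaps and one 60° gap — a base hue opposite a pair of accents 30° either side of its complement — is the split-complementary pattern.

split-complementary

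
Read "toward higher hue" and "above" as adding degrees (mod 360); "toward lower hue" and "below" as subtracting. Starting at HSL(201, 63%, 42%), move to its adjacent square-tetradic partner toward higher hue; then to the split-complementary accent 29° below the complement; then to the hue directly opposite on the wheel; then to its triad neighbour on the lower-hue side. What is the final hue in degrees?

142°

square ↑ +90°: 201 + 90 = 291°
split-comp 29° ↓ +151°: 291 + 151 = 442 → 442 − 360 = 82°
complement +180°: 82 + 180 = 262°
triadic ↓ −120°: 262 − 120 = 142°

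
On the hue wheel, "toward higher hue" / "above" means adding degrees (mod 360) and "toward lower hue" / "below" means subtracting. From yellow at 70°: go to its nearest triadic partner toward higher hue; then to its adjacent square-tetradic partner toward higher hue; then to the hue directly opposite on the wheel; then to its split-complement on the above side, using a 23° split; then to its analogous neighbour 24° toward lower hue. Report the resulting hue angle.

70 + 120 = 190°   (triadic ↑)
190 + 90 = 280°   (square ↑)
280 + 180 = 460 → 460 − 360 = 100°   (complement)
100 + 203 = 303°   (split-comp 23° ↑)
303 − 24 = 279°   (analog 24° ↓)

279°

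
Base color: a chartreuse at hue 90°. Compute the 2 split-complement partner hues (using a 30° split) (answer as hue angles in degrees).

240° and 300°

Split-complementary hues sit 30° either side of the complement.
Complement of 90°: 90 + 180 = 270°
270 − 30 = 240°
270 + 30 = 300°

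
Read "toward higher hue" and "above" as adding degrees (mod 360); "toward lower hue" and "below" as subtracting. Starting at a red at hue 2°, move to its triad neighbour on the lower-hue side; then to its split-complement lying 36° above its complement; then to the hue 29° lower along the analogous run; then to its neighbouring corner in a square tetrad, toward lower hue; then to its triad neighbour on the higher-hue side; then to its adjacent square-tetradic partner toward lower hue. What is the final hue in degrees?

9°

−120° (triadic ↓): 2 − 120 = -118 → -118 + 360 = 242°
+216° (split-comp 36° ↑): 242 + 216 = 458 → 458 − 360 = 98°
−29° (analog 29° ↓): 98 − 29 = 69°
−90° (square ↓): 69 − 90 = -21 → -21 + 360 = 339°
+120° (triadic ↑): 339 + 120 = 459 → 459 − 360 = 99°
−90° (square ↓): 99 − 90 = 9°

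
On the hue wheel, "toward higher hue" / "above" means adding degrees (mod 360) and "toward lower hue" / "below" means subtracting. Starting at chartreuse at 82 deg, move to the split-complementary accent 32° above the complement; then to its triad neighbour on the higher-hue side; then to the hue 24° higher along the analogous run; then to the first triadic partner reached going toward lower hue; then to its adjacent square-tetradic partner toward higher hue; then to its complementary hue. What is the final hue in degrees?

82 + 212 = 294°   (split-comp 32° ↑)
294 + 120 = 414 → 414 − 360 = 54°   (triadic ↑)
54 + 24 = 78°   (analog 24° ↑)
78 − 120 = -42 → -42 + 360 = 318°   (triadic ↓)
318 + 90 = 408 → 408 − 360 = 48°   (square ↑)
48 + 180 = 228°   (complement)

228°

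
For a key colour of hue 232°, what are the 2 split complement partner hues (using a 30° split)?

Split-complementary hues sit 30° either side of the complement.
Complement of 232°: 232 + 180 = 412 → 412 − 360 = 52°
52 − 30 = 22°
52 + 30 = 82°

22° and 82°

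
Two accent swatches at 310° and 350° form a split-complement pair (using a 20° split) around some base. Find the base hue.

The accents sit 20° either side of the complement, so the complement is their short-arc midpoint on the wheel.
Short-arc midpoint of 310° and 350°: 330°.
Base is 180° from the complement: 330 − 180 = 150°

150°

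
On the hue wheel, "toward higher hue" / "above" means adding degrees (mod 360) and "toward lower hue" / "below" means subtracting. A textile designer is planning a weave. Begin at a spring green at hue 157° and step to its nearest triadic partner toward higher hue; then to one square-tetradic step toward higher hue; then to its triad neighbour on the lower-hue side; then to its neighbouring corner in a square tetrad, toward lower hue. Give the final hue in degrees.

157°

triadic ↑ +120°: 157 + 120 = 277°
square ↑ +90°: 277 + 90 = 367 → 367 − 360 = 7°
triadic ↓ −120°: 7 − 120 = -113 → -113 + 360 = 247°
square ↓ −90°: 247 − 90 = 157°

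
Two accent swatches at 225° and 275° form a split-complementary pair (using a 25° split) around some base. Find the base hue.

The accents sit 25° either side of the complement, so the complement is their short-arc midpoint on the wheel.
Short-arc midpoint of 225° and 275°: 250°.
Base is 180° from the complement: 250 − 180 = 70°

70°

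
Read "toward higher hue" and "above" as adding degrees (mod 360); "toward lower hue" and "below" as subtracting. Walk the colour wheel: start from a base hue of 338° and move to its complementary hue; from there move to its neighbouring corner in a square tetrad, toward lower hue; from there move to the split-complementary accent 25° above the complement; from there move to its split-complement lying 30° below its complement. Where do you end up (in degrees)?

63°

338 + 180 = 518 → 518 − 360 = 158°   (complement)
158 − 90 = 68°   (square ↓)
68 + 205 = 273°   (split-comp 25° ↑)
273 + 150 = 423 → 423 − 360 = 63°   (split-comp 30° ↓)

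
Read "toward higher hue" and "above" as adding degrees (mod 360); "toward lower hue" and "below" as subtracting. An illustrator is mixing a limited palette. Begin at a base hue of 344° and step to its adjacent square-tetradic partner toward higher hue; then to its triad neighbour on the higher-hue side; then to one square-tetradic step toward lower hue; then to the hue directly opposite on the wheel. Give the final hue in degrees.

284°

+90° (square ↑): 344 + 90 = 434 → 434 − 360 = 74°
+120° (triadic ↑): 74 + 120 = 194°
−90° (square ↓): 194 − 90 = 104°
+180° (complement): 104 + 180 = 284°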